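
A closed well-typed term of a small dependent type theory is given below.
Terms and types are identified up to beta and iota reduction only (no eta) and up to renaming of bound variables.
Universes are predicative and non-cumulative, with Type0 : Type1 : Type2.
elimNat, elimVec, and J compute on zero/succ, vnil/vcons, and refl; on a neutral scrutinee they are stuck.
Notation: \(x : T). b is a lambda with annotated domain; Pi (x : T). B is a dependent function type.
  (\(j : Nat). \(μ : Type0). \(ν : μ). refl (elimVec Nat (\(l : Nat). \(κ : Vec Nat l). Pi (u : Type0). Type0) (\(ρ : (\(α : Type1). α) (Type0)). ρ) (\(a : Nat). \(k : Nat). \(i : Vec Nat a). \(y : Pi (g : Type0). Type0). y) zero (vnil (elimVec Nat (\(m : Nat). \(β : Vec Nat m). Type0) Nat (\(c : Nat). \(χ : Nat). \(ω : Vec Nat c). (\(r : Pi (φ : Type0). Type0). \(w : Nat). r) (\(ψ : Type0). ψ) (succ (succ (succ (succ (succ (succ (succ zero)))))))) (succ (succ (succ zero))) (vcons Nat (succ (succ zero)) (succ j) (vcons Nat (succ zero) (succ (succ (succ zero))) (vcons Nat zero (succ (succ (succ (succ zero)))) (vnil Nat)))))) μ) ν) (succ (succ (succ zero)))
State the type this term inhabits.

inferred type:
  Pi (j : Type0). Pi (μ : j). Eq j μ μ


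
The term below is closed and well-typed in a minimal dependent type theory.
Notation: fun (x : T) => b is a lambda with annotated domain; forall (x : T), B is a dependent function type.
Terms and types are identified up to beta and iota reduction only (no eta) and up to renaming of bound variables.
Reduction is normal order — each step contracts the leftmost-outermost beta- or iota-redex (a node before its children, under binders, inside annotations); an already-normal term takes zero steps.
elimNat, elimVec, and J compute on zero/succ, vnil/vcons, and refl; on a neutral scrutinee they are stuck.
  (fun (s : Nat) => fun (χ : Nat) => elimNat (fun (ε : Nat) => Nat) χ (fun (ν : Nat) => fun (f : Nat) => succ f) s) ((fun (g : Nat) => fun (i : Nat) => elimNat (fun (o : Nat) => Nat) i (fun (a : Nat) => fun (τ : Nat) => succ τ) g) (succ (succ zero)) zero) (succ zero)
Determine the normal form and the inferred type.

reduced normal form:
  succ (succ (succ zero))
type:
  Nat


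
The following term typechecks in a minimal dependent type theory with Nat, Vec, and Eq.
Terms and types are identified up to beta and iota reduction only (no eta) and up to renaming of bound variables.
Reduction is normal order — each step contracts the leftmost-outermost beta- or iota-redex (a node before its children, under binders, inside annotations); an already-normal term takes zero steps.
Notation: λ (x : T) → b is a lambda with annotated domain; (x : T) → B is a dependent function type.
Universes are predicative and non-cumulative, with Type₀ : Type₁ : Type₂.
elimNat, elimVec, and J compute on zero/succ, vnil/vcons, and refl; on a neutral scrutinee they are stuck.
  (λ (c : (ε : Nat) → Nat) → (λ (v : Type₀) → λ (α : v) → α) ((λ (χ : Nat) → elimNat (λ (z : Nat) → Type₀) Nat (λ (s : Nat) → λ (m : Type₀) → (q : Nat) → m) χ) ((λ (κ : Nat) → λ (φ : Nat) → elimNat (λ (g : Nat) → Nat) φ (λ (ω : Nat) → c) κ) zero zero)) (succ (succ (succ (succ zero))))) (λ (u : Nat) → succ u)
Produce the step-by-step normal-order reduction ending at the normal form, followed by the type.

reduction (normal order):
  (λ (c : (ε : Nat) → Nat) → (λ (v : Type₀) → λ (α : v) → α) ((λ (χ : Nat) → elimNat (λ (z : Nat) → Type₀) Nat (λ (s : Nat) → λ (m : Type₀) → (q : Nat) → m) χ) ((λ (κ : Nat) → λ (φ : Nat) → elimNat (λ (g : Nat) → Nat) φ (λ (ω : Nat) → c) κ) zero zero)) (succ (succ (succ (succ zero))))) (λ (u : Nat) → succ u)
  ~> (λ (c : Type₀) → λ (ε : c) → ε) ((λ (v : Nat) → elimNat (λ (α : Nat) → Type₀) Nat (λ (χ : Nat) → λ (z : Type₀) → (s : Nat) → z) v) ((λ (m : Nat) → λ (q : Nat) → elimNat (λ (κ : Nat) → Nat) q (λ (φ : Nat) → λ (g : Nat) → succ g) m) zero zero)) (succ (succ (succ (succ zero))))
  ~> (λ (c : (λ (ε : Nat) → elimNat (λ (v : Nat) → Type₀) Nat (λ (α : Nat) → λ (χ : Type₀) → (z : Nat) → χ) ε) ((λ (s : Nat) → λ (m : Nat) → elimNat (λ (q : Nat) → Nat) m (λ (κ : Nat) → λ (φ : Nat) → succ φ) s) zero zero)) → c) (succ (succ (succ (succ zero))))
  ~> succ (succ (succ (succ zero)))
type:
  Nat


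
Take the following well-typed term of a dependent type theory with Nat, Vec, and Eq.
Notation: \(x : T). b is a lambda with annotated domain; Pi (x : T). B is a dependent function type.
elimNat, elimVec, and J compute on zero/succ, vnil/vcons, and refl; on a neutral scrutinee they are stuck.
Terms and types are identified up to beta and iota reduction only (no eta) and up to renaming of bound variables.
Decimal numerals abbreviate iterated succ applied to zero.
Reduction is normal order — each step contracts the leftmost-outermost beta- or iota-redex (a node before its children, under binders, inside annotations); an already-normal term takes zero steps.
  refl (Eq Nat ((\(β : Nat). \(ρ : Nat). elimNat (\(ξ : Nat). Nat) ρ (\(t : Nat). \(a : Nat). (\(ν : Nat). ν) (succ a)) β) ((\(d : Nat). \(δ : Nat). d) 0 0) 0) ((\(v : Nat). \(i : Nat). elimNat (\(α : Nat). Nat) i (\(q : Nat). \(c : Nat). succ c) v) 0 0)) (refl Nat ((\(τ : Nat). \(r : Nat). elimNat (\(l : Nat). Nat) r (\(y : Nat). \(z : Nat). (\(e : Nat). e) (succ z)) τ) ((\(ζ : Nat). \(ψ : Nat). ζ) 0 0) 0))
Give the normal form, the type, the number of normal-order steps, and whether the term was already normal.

normal form:
  refl (Eq Nat 0 0) (refl Nat 0)
the term's type:
  Eq (Eq Nat 0 0) (refl Nat 0) (refl Nat 0)
reduction steps (normal order): 15
started in normal form: no
first redex: a beta-redex


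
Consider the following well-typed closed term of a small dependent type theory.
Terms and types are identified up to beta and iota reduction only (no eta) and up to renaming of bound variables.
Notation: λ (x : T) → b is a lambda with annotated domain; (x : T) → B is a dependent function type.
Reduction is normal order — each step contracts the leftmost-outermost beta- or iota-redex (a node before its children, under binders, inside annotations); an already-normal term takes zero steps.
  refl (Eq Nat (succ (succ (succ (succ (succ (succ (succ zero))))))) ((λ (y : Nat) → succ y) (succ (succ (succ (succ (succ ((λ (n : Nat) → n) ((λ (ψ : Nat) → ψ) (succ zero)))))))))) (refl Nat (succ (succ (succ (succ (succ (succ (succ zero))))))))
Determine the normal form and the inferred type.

normal form:
  refl (Eq Nat (succ (succ (succ (succ (succ (succ (succ zero))))))) (succ (succ (succ (succ (succ (succ (succ zero)))))))) (refl Nat (succ (succ (succ (succ (succ (succ (succ zero))))))))
the term's type:
  Eq (Eq Nat (succ (succ (succ (succ (succ (succ (succ zero))))))) (succ (succ (succ (succ (succ (succ (succ zero)))))))) (refl Nat (succ (succ (succ (succ (succ (succ (succ zero)))))))) (refl Nat (succ (succ (succ (succ (succ (succ (succ zero))))))))


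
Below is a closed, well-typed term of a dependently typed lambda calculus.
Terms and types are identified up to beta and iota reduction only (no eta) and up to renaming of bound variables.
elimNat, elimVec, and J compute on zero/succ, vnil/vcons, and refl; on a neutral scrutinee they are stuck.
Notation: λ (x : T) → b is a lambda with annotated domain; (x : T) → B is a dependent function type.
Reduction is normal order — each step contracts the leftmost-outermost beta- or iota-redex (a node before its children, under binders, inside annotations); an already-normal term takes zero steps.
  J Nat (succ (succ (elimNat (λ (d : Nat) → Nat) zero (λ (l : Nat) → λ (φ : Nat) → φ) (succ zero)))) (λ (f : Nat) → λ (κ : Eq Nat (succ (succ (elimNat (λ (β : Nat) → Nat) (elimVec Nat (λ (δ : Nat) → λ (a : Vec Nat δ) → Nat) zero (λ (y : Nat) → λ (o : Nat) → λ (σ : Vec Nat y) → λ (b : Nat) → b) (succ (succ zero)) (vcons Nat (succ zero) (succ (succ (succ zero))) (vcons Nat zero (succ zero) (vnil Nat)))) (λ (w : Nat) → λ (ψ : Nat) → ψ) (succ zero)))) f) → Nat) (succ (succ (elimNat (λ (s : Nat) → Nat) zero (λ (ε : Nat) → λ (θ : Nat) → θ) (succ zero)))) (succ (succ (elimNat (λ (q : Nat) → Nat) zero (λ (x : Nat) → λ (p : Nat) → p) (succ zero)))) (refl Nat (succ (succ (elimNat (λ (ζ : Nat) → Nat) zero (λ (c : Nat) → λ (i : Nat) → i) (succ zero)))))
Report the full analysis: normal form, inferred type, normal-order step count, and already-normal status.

reduced normal form:
  succ (succ zero)
inferred type:
  Nat
reduction steps (normal order): 5
term was already normal: no
first redex: a J iota-redex


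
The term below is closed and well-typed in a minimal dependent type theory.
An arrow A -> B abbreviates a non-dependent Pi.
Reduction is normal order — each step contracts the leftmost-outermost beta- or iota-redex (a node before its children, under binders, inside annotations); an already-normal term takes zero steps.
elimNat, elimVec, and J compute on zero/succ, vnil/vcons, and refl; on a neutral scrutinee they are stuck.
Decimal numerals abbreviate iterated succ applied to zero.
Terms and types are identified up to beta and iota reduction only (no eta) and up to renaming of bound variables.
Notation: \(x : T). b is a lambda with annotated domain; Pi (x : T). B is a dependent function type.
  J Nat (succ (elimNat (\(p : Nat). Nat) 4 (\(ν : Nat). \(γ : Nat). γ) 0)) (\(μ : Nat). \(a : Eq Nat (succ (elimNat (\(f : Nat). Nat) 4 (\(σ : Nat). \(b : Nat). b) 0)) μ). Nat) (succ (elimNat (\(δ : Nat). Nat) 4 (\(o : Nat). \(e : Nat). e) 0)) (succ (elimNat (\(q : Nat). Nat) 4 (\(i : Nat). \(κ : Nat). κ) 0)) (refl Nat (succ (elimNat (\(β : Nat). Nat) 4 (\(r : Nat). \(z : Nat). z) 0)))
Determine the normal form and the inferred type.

reduced normal form:
  5
the term's type:
  Nat
observation: contracting a J iota-redex first, the term normalizes in 2 steps.


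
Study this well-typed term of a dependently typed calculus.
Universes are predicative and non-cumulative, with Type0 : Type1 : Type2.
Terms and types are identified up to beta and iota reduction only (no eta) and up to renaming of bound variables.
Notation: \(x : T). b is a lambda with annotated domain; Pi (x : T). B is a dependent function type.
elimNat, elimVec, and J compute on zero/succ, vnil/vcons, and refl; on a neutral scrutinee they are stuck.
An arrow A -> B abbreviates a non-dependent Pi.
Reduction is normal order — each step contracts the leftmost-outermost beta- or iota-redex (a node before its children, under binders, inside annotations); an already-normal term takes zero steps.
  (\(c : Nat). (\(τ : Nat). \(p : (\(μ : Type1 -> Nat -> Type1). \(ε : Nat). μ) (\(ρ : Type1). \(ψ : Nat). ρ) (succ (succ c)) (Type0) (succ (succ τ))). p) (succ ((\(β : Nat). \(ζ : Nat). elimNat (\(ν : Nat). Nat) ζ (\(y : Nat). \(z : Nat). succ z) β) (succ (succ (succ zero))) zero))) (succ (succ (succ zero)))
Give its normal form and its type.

resulting normal form:
  \(c : Type0). c
the term's type:
  Type0 -> Type0
observation: reduction starts at a beta-redex, and 6 normal-order steps reach the normal form.


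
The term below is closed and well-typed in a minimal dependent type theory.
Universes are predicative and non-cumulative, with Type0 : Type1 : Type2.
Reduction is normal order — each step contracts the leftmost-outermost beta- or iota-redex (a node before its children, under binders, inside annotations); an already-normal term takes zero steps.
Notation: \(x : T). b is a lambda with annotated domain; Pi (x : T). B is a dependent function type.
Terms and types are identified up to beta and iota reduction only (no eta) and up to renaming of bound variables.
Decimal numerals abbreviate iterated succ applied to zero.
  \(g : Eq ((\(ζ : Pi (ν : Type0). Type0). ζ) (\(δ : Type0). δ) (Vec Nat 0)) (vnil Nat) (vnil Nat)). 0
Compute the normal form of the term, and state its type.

reduced normal form:
  \(g : Eq (Vec Nat 0) (vnil Nat) (vnil Nat)). 0
inferred type:
  Pi (g : Eq (Vec Nat 0) (vnil Nat) (vnil Nat)). Nat


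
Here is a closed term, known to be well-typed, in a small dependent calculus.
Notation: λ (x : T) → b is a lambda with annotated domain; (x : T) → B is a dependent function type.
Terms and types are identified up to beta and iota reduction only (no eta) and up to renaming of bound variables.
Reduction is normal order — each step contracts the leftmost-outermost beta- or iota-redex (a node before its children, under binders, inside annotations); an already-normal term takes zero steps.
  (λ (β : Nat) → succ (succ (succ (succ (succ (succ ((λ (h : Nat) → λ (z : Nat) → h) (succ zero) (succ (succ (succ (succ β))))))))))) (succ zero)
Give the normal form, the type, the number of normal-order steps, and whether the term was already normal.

reduced normal form:
  succ (succ (succ (succ (succ (succ (succ zero))))))
inferred type:
  Nat
steps to reach normal form (normal order): 3
already normal: no
first contracted redex: a beta-redex


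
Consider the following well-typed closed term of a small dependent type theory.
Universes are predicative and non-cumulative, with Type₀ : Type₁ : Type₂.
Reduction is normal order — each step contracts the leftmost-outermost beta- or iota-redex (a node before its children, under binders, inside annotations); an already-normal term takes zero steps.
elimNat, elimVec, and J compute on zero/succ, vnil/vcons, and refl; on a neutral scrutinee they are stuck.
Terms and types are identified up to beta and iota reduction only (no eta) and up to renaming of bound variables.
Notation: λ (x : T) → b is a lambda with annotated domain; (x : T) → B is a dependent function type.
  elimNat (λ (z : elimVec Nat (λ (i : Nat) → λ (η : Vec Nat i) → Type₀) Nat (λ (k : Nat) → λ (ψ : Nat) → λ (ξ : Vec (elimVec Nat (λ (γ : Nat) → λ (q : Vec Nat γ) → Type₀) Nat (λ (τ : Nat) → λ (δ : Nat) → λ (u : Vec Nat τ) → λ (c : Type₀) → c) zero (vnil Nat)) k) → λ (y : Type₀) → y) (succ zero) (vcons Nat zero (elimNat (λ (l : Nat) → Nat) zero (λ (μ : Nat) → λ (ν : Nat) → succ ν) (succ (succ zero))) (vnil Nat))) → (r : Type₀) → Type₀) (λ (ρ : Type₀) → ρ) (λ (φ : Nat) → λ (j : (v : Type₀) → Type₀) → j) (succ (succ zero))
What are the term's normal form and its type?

normal form:
  λ (z : Type₀) → z
the term's type:
  (z : Type₀) → Type₀


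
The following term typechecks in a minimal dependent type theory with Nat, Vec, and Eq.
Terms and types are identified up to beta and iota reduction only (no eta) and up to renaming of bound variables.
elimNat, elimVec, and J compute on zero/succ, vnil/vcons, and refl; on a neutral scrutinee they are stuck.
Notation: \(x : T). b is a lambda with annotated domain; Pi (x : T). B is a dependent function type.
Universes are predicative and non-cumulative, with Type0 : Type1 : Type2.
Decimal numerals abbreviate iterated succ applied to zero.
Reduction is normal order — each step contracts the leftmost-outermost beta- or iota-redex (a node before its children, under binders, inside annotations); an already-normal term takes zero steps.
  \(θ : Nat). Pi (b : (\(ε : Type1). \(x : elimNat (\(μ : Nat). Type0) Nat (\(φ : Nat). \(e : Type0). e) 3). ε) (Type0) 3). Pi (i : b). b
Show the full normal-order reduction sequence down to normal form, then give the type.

normal-order reduction sequence:
  \(θ : Nat). Pi (b : (\(ε : Type1). \(x : elimNat (\(μ : Nat). Type0) Nat (\(φ : Nat). \(e : Type0). e) 3). ε) (Type0) 3). Pi (i : b). b
  ~> \(θ : Nat). Pi (b : (\(ε : elimNat (\(x : Nat). Type0) Nat (\(μ : Nat). \(φ : Type0). φ) 3). Type0) 3). Pi (e : b). b
  ~> \(θ : Nat). Pi (b : Type0). Pi (ε : b). b
the term's type:
  Pi (θ : Nat). Type1


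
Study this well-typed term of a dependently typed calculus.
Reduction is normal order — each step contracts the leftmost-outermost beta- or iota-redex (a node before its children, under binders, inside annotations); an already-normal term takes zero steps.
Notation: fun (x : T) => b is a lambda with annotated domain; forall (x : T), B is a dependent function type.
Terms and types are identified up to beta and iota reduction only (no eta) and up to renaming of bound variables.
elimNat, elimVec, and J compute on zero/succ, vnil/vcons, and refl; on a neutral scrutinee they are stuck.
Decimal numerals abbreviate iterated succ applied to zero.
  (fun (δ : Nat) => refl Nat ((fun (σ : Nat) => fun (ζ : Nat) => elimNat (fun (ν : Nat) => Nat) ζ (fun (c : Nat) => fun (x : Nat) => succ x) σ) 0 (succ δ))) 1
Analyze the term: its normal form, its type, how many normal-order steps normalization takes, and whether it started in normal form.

normal form:
  refl Nat 2
the term's type:
  Eq Nat 2 2
steps to reach normal form (normal order): 4
term was already normal: no
first contracted redex: a beta-redex


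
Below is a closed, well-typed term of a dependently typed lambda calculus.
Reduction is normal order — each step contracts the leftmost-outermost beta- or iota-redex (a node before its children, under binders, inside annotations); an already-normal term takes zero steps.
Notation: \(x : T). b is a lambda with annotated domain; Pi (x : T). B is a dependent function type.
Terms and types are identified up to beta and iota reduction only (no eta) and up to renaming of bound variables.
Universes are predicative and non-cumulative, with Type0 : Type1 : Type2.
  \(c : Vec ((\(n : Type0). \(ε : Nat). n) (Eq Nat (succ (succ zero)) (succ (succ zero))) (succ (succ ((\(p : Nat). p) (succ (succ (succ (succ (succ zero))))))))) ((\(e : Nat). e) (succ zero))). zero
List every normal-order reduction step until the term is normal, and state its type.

reduction (normal order):
  \(c : Vec ((\(n : Type0). \(ε : Nat). n) (Eq Nat (succ (succ zero)) (succ (succ zero))) (succ (succ ((\(p : Nat). p) (succ (succ (succ (succ (succ zero))))))))) ((\(e : Nat). e) (succ zero))). zero
  ~> \(c : Vec ((\(n : Nat). Eq Nat (succ (succ zero)) (succ (succ zero))) (succ (succ ((\(ε : Nat). ε) (succ (succ (succ (succ (succ zero))))))))) ((\(p : Nat). p) (succ zero))). zero
  ~> \(c : Vec (Eq Nat (succ (succ zero)) (succ (succ zero))) ((\(n : Nat). n) (succ zero))). zero
  ~> \(c : Vec (Eq Nat (succ (succ zero)) (succ (succ zero))) (succ zero)). zero
inferred type:
  Pi (c : Vec (Eq Nat (succ (succ zero)) (succ (succ zero))) (succ zero)). Nat


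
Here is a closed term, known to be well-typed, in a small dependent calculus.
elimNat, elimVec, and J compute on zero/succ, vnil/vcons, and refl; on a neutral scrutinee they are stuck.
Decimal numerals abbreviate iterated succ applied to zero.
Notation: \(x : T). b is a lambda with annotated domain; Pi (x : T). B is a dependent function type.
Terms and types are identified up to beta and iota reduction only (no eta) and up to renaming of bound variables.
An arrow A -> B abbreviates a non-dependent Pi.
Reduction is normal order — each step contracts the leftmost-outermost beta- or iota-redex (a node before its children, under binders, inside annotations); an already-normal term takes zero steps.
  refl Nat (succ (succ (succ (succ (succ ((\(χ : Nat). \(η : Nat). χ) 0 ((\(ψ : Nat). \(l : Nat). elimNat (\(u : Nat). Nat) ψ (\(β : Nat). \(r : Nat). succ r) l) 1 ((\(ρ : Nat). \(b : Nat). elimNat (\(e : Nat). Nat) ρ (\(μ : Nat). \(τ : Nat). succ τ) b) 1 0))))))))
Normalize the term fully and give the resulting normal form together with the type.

normal form:
  refl Nat 5
the term's type:
  Eq Nat 5 5


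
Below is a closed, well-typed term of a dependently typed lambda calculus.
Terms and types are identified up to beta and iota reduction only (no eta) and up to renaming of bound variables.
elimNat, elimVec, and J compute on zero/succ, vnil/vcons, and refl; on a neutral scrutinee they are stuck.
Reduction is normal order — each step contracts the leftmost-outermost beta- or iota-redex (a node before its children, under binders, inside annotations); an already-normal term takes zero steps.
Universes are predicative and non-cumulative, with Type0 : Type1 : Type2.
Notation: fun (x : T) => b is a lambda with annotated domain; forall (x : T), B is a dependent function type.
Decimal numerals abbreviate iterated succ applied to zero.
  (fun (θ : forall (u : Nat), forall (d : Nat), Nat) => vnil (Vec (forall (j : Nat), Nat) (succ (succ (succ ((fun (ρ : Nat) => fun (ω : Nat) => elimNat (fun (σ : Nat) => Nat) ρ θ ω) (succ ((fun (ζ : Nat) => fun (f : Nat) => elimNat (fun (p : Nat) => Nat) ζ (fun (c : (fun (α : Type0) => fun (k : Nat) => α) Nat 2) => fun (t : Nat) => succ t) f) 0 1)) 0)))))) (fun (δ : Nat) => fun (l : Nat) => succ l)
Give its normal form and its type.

resulting normal form:
  vnil (Vec (forall (θ : Nat), Nat) 5)
type:
  Vec (Vec (forall (θ : Nat), Nat) 5) 0
observation: the first redex contracted is a beta-redex; the normal form is reached in 10 normal-order steps.


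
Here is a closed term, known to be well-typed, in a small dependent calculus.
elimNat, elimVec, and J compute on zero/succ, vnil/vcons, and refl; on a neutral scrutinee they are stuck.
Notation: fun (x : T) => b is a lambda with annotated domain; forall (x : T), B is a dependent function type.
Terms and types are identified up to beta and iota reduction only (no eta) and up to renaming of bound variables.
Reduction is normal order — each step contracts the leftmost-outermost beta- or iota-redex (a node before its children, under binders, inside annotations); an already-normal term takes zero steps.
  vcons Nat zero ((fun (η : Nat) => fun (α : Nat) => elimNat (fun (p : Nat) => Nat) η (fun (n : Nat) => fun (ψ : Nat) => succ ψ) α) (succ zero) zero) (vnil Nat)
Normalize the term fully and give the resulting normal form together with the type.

normal form:
  vcons Nat zero (succ zero) (vnil Nat)
the term's type:
  Vec Nat (succ zero)


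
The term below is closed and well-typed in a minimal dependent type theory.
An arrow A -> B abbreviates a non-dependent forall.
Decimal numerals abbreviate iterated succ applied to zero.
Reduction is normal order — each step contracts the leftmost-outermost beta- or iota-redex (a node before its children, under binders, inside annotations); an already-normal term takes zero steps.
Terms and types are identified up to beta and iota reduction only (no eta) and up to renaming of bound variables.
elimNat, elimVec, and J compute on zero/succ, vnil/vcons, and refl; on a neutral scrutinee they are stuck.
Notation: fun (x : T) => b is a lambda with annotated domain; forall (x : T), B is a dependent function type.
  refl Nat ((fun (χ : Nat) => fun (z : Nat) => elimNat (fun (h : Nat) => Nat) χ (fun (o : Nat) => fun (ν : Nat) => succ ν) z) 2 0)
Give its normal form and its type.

reduced normal form:
  refl Nat 2
type:
  Eq Nat 2 2
observation: the term reaches its normal form after 3 normal-order steps.


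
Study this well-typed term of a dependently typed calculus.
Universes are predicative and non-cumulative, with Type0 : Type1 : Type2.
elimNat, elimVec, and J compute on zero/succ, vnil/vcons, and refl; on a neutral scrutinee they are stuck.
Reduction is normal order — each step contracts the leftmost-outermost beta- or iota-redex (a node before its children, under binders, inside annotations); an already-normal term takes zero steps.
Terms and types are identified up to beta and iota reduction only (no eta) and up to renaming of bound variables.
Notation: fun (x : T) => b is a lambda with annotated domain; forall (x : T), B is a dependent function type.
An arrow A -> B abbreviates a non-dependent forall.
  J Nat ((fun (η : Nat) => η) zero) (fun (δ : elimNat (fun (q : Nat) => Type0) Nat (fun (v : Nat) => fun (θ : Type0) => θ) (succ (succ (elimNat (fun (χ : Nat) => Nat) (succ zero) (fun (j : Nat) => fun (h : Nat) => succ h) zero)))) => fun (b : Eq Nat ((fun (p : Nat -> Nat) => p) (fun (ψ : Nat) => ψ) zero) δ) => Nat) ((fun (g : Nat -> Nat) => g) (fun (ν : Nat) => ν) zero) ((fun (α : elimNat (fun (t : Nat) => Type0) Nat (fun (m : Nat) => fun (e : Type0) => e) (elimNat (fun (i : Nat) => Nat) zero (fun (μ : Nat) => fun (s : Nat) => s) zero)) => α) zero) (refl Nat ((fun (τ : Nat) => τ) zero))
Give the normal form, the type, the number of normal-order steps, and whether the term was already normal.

reduced normal form:
  zero
type:
  Nat
steps to reach normal form (normal order): 3
already normal: no
first contracted redex: a J iota-redex


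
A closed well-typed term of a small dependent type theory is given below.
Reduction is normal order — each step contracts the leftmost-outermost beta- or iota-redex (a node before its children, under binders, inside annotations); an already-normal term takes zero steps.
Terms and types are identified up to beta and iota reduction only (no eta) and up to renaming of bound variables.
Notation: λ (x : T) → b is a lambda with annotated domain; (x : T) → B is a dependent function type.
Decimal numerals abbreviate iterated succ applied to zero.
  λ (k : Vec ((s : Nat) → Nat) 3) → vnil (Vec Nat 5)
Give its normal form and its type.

normal form:
  λ (k : Vec ((s : Nat) → Nat) 3) → vnil (Vec Nat 5)
type:
  (k : Vec ((s : Nat) → Nat) 3) → Vec (Vec Nat 5) 0
observation: the term is already in normal form.


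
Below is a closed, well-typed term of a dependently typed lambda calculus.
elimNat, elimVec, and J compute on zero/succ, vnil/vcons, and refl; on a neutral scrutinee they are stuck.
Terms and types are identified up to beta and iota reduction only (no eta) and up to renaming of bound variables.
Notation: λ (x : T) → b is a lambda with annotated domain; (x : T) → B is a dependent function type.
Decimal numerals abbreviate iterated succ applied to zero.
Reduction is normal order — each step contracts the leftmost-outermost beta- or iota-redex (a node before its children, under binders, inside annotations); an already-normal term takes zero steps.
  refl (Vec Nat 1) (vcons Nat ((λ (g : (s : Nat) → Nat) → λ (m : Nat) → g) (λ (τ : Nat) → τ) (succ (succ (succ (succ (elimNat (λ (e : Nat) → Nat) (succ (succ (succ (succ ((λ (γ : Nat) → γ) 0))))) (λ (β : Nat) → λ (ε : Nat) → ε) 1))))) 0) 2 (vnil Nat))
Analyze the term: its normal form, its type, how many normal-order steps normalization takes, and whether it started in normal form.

normal form:
  refl (Vec Nat 1) (vcons Nat 0 2 (vnil Nat))
inferred type:
  Eq (Vec Nat 1) (vcons Nat 0 2 (vnil Nat)) (vcons Nat 0 2 (vnil Nat))
steps to reach normal form (normal order): 3
started in normal form: no
first contracted redex: a beta-redex


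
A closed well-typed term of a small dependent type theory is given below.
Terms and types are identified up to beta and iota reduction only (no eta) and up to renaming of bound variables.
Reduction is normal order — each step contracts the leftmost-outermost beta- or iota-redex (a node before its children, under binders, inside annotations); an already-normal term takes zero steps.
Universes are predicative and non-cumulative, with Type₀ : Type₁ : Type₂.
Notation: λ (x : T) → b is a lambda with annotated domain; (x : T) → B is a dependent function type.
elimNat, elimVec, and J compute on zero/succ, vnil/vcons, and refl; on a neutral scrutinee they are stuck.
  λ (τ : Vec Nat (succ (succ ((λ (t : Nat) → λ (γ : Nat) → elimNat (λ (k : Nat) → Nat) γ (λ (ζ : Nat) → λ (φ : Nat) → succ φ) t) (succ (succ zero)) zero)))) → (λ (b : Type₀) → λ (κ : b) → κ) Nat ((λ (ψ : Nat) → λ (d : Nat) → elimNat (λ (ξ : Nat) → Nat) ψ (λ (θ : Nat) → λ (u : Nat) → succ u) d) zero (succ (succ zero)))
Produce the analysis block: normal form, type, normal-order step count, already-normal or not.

normal form:
  λ (τ : Vec Nat (succ (succ (succ (succ zero))))) → succ (succ zero)
type:
  (τ : Vec Nat (succ (succ (succ (succ zero))))) → Nat
steps to reach normal form (normal order): 20
term was already normal: no
first redex: a beta-redex


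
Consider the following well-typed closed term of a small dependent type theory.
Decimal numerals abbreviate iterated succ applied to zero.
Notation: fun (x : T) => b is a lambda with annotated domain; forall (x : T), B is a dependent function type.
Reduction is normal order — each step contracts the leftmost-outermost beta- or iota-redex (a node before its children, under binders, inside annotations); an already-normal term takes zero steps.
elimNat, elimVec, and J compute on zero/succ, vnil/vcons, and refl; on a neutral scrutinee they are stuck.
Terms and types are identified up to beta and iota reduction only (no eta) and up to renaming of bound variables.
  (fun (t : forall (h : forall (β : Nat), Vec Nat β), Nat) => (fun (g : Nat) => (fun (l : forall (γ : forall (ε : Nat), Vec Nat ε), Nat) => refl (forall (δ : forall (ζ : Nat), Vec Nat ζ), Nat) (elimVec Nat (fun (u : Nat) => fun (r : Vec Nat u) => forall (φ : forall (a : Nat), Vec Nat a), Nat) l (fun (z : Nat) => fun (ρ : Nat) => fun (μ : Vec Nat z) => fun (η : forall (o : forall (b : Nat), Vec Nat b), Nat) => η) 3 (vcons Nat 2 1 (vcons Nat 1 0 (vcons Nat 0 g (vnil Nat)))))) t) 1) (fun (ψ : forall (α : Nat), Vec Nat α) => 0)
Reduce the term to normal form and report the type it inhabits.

normal form:
  refl (forall (t : forall (h : Nat), Vec Nat h), Nat) (fun (β : forall (g : Nat), Vec Nat g) => 0)
the term's type:
  Eq (forall (t : forall (h : Nat), Vec Nat h), Nat) (fun (β : forall (g : Nat), Vec Nat g) => 0) (fun (l : forall (γ : Nat), Vec Nat γ) => 0)
observation: the first redex contracted is a beta-redex; the normal form is reached in 19 normal-order steps.


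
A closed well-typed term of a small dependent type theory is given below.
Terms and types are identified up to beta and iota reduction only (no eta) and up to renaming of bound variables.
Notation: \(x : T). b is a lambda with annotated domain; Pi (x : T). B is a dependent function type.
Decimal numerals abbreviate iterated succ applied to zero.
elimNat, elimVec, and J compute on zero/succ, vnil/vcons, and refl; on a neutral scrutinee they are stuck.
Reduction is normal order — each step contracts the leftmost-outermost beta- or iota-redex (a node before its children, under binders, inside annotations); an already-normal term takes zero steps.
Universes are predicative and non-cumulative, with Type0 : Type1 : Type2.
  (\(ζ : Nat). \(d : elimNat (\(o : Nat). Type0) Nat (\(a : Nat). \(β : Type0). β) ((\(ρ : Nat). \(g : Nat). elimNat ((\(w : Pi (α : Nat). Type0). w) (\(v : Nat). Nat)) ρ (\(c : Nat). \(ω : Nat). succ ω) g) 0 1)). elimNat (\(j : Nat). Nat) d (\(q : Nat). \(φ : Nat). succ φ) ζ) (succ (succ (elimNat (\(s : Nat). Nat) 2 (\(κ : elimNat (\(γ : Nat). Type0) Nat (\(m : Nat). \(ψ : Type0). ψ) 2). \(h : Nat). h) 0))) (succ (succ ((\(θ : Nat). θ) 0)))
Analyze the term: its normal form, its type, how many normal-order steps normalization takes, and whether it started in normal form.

resulting normal form:
  6
the term's type:
  Nat
reduction steps (normal order): 17
term was already normal: no
first contracted redex: a beta-redex


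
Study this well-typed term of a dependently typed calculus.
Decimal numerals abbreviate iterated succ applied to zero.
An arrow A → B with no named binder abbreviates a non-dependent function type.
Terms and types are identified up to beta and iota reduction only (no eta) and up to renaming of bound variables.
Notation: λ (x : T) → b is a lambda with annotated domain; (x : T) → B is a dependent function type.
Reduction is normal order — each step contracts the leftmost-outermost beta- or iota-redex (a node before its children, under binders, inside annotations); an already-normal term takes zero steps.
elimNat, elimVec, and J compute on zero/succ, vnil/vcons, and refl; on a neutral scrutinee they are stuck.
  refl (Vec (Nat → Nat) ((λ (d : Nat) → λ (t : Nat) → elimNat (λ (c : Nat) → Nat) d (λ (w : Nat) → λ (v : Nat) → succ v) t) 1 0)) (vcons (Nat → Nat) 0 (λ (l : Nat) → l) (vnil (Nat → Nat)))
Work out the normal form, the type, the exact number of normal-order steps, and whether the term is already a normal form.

reduced normal form:
  refl (Vec (Nat → Nat) 1) (vcons (Nat → Nat) 0 (λ (d : Nat) → d) (vnil (Nat → Nat)))
type:
  Eq (Vec (Nat → Nat) 1) (vcons (Nat → Nat) 0 (λ (d : Nat) → d) (vnil (Nat → Nat))) (vcons (Nat → Nat) 0 (λ (t : Nat) → t) (vnil (Nat → Nat)))
normal-order step count: 3
term was already normal: no
first redex: a beta-redex


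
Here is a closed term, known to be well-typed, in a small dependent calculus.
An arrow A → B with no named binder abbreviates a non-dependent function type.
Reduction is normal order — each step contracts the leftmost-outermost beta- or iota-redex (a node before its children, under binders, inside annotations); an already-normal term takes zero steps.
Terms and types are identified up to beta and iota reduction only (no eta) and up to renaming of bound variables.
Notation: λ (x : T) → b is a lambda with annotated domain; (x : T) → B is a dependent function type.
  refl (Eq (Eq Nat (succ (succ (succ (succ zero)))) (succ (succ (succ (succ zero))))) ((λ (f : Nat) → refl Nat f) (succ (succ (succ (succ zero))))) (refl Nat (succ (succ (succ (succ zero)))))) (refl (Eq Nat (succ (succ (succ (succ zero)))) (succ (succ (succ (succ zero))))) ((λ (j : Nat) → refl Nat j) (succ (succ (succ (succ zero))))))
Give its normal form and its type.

normal form:
  refl (Eq (Eq Nat (succ (succ (succ (succ zero)))) (succ (succ (succ (succ zero))))) (refl Nat (succ (succ (succ (succ zero))))) (refl Nat (succ (succ (succ (succ zero)))))) (refl (Eq Nat (succ (succ (succ (succ zero)))) (succ (succ (succ (succ zero))))) (refl Nat (succ (succ (succ (succ zero))))))
inferred type:
  Eq (Eq (Eq Nat (succ (succ (succ (succ zero)))) (succ (succ (succ (succ zero))))) (refl Nat (succ (succ (succ (succ zero))))) (refl Nat (succ (succ (succ (succ zero)))))) (refl (Eq Nat (succ (succ (succ (succ zero)))) (succ (succ (succ (succ zero))))) (refl Nat (succ (succ (succ (succ zero)))))) (refl (Eq Nat (succ (succ (succ (succ zero)))) (succ (succ (succ (succ zero))))) (refl Nat (succ (succ (succ (succ zero))))))
observation: the leftmost-outermost redex is a beta-redex, and normalization takes 2 steps.


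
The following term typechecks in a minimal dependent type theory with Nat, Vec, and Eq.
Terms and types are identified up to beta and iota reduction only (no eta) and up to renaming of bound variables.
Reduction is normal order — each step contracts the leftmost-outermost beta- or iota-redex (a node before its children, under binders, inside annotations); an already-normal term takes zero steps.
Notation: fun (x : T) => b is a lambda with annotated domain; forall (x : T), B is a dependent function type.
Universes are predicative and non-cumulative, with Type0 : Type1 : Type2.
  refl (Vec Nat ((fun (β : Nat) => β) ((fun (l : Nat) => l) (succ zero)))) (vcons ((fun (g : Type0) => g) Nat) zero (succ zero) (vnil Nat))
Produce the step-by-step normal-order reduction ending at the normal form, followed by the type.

normal-order reduction sequence:
  refl (Vec Nat ((fun (β : Nat) => β) ((fun (l : Nat) => l) (succ zero)))) (vcons ((fun (g : Type0) => g) Nat) zero (succ zero) (vnil Nat))
  ~> refl (Vec Nat ((fun (β : Nat) => β) (succ zero))) (vcons ((fun (l : Type0) => l) Nat) zero (succ zero) (vnil Nat))
  ~> refl (Vec Nat (succ zero)) (vcons ((fun (β : Type0) => β) Nat) zero (succ zero) (vnil Nat))
  ~> refl (Vec Nat (succ zero)) (vcons Nat zero (succ zero) (vnil Nat))
type:
  Eq (Vec Nat (succ zero)) (vcons Nat zero (succ zero) (vnil Nat)) (vcons Nat zero (succ zero) (vnil Nat))


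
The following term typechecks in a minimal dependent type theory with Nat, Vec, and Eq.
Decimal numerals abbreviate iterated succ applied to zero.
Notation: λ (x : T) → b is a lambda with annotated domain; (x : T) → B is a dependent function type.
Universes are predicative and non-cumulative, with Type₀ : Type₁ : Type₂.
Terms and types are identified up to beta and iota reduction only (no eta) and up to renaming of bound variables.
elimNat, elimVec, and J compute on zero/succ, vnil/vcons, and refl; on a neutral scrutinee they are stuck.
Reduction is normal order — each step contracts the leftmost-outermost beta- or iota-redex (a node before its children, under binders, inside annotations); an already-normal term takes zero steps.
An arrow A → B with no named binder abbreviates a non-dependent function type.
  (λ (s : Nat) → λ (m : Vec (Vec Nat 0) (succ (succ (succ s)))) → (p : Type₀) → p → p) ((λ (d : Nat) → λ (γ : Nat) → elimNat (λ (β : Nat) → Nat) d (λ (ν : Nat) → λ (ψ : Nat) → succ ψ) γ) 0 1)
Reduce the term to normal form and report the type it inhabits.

normal form:
  λ (s : Vec (Vec Nat 0) 4) → (m : Type₀) → m → m
the term's type:
  Vec (Vec Nat 0) 4 → Type₁
observation: the leftmost-outermost redex is a beta-redex, and normalization takes 7 steps.


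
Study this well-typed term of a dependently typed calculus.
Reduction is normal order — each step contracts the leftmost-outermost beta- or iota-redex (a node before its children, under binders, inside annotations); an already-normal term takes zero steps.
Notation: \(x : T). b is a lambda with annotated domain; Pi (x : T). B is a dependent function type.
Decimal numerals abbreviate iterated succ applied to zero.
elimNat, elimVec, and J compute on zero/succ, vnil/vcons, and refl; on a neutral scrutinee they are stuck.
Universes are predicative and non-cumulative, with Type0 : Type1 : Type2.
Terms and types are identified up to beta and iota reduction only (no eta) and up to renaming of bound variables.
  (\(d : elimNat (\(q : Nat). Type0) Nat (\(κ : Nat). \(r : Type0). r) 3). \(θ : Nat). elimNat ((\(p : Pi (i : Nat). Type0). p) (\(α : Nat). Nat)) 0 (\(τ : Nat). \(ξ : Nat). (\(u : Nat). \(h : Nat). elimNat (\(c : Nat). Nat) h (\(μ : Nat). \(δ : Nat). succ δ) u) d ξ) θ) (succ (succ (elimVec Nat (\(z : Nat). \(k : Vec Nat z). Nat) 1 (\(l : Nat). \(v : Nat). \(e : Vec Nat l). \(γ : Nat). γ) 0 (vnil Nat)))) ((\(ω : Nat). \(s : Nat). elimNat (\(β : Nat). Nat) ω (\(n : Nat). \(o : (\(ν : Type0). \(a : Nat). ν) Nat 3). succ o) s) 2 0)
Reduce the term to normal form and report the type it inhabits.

reduced normal form:
  6
the term's type:
  Nat
observation: the leftmost-outermost redex is a beta-redex, and normalization takes 26 steps.


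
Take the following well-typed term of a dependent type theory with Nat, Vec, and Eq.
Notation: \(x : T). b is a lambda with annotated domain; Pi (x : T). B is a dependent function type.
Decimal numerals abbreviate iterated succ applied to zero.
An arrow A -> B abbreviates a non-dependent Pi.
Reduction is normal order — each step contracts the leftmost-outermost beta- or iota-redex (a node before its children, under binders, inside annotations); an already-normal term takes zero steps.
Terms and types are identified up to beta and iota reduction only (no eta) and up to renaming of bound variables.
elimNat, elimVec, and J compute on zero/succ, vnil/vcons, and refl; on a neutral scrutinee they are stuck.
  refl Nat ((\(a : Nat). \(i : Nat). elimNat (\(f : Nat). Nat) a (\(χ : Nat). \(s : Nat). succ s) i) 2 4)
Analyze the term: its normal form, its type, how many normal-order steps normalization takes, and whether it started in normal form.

reduced normal form:
  refl Nat 6
type:
  Eq Nat 6 6
steps to reach normal form (normal order): 15
already normal: no
first contracted redex: a beta-redex


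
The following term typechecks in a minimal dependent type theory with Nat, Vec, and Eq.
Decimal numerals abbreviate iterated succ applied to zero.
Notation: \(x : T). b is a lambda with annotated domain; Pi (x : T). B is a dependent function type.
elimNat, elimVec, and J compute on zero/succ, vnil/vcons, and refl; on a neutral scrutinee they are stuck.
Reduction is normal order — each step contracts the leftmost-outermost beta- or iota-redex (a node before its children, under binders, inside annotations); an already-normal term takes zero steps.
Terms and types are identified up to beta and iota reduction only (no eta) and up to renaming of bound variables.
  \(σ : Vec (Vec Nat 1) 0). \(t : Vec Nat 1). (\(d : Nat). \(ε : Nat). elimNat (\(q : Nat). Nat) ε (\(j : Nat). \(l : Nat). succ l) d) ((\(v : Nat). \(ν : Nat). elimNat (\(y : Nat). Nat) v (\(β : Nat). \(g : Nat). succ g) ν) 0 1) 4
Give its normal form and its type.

reduced normal form:
  \(σ : Vec (Vec Nat 1) 0). \(t : Vec Nat 1). 5
type:
  Pi (σ : Vec (Vec Nat 1) 0). Pi (t : Vec Nat 1). Nat
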